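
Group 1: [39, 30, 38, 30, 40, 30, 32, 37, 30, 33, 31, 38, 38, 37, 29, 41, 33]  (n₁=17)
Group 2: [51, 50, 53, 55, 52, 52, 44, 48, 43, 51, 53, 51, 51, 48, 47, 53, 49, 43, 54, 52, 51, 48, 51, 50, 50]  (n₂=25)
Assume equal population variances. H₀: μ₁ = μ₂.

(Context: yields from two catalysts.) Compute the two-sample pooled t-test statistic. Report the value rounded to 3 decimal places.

test statistic = -13.724

x̄₁=34.471, s₁=4.155, n₁=17
x̄₂=50.000, s₂=3.175, n₂=25
s_p² = [16·4.155² + 24·3.175²]/40 = 12.9559
SE = √(s_p²·(1/17+1/25)) = 1.1315
t = (34.471−50.000)/1.1315 = -13.7243
df = 40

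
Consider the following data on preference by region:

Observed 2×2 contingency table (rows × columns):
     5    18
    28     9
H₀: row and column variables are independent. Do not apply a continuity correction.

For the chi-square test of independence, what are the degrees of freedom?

degrees of freedom = 1

df = (r−1)(c−1) = (2−1)·(2−1) = 1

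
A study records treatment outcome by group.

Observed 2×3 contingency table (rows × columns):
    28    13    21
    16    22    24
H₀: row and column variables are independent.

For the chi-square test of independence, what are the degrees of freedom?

df = (r−1)(c−1) = (2−1)·(3−1) = 2

degrees of freedom = 2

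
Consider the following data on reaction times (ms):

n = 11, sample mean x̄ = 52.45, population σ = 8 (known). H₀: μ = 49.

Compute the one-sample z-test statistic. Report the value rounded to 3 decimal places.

test statistic = 1.430

SE = σ/√n = 8/√11 = 2.4121
z = (x̄−μ₀)/SE = (52.45−49)/2.4121 = 1.4303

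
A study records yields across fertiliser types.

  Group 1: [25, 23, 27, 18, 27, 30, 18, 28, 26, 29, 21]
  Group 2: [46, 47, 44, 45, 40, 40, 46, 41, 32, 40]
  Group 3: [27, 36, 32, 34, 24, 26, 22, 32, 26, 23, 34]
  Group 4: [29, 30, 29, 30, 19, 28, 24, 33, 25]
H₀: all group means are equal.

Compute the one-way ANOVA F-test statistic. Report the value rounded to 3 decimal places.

Group means [24.73, 42.10, 28.73, 27.44], grand mean 30.634
SSB = Σnᵢ(x̄ᵢ−x̄)² = 1830.026; SSW = ΣΣ(x−x̄ᵢ)² = 745.486
MSB = 1830.026/3 = 610.0088; MSW = 745.486/37 = 20.1483
F = MSB/MSW = 30.2760
df = (3, 37)

test statistic = 30.276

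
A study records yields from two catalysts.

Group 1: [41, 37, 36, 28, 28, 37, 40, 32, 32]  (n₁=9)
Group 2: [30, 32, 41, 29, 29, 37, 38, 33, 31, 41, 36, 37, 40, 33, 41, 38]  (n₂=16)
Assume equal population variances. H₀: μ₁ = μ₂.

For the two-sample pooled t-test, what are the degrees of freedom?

df = n₁ + n₂ − 2 = 9 + 16 − 2 = 23

degrees of freedom = 23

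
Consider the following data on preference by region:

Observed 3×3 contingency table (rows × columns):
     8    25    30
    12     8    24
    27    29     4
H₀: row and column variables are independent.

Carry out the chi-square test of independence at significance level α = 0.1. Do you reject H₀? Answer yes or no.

reject H₀: yes

Row totals [63, 44, 60], col totals [47, 62, 58], n=167
χ² = (8−17.73)²/17.73 + (25−23.39)²/23.39 + (30−21.88)²/21.88 + (12−12.38)²/12.38 + (8−16.34)²/16.34 + (24−15.28)²/15.28 + (27−16.89)²/16.89 + (29−22.28)²/22.28 + (4−20.84)²/20.84 = 39.3973
df = 4
p-value (upper-tail) = 0.00000
At α=0.1: p < α → reject H₀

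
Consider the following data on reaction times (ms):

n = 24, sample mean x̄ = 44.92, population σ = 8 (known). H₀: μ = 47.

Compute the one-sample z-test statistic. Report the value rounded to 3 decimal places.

test statistic = -1.274

SE = σ/√n = 8/√24 = 1.6330
z = (x̄−μ₀)/SE = (44.92−47)/1.6330 = -1.2737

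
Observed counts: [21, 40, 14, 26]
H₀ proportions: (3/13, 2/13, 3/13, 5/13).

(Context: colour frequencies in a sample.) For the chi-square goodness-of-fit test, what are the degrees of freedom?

degrees of freedom = 3

df = k − 1 = 4 − 1 = 3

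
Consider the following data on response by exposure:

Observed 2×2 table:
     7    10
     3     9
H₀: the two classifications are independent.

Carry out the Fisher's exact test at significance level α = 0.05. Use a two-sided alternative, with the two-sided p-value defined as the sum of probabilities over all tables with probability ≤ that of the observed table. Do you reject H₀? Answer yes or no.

reject H₀: no

Margins: r₁=17, r₂=12, c₁=10, c₂=19, n=29
p_obs = C(17,7)·C(12,3)/C(29,10); sum pmf over tables with pmf ≤ p_obs
p-value (two-sided) = 0.44948
At α=0.05: p ≥ α → fail to reject H₀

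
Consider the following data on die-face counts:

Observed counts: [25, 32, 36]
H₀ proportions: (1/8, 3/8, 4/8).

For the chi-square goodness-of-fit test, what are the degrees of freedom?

degrees of freedom = 2

df = k − 1 = 3 − 1 = 2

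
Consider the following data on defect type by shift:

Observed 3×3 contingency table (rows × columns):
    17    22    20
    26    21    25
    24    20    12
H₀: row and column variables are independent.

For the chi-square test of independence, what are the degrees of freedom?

df = (r−1)(c−1) = (3−1)·(3−1) = 4

degrees of freedom = 4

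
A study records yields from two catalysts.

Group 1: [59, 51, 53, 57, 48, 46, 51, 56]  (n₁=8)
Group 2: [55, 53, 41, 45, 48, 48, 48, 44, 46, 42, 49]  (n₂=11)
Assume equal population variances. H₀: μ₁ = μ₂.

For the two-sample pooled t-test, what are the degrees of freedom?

degrees of freedom = 17

df = n₁ + n₂ − 2 = 8 + 11 − 2 = 17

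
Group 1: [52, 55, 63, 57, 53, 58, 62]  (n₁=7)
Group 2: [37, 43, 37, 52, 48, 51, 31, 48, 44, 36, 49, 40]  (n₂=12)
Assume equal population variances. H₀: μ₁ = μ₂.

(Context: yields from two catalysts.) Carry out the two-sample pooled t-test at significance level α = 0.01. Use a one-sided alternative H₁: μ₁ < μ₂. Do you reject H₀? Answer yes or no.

x̄₁=57.143, s₁=4.220, n₁=7
x̄₂=43.000, s₂=6.782, n₂=12
s_p² = [6·4.220² + 11·6.782²]/17 = 36.0504
SE = √(s_p²·(1/7+1/12)) = 2.8556
t = (57.143−43.000)/2.8556 = 4.9527
df = 17
p-value (one-sided, H₁ less) = 0.99994
At α=0.01: p ≥ α → fail to reject H₀

reject H₀: no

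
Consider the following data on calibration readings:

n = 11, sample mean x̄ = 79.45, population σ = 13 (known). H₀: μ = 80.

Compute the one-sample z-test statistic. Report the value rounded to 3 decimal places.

test statistic = -0.140

SE = σ/√n = 13/√11 = 3.9196
z = (x̄−μ₀)/SE = (79.45−80)/3.9196 = -0.1403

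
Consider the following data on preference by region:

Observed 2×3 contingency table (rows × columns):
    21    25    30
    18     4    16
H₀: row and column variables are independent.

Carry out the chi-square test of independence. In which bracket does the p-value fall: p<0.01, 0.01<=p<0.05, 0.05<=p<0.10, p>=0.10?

Row totals [76, 38], col totals [39, 29, 46], n=114
χ² = (21−26.00)²/26.00 + (25−19.33)²/19.33 + (30−30.67)²/30.67 + (18−13.00)²/13.00 + (4−9.67)²/9.67 + (16−15.33)²/15.33 = 7.9109
df = 2
p-value (upper-tail) = 0.01915
→ bracket: 0.01<=p<0.05

p-value bracket: 0.01<=p<0.05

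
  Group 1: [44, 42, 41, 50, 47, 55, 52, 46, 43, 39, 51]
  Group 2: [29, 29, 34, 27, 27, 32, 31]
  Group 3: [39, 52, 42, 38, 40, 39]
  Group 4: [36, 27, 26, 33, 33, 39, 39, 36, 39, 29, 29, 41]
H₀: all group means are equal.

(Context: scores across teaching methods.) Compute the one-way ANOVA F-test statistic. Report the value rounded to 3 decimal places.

Group means [46.36, 29.86, 41.67, 33.92], grand mean 38.222
SSB = Σnᵢ(x̄ᵢ−x̄)² = 1512.570; SSW = ΣΣ(x−x̄ᵢ)² = 735.653
MSB = 1512.570/3 = 504.1899; MSW = 735.653/32 = 22.9891
F = MSB/MSW = 21.9317
df = (3, 32)

test statistic = 21.932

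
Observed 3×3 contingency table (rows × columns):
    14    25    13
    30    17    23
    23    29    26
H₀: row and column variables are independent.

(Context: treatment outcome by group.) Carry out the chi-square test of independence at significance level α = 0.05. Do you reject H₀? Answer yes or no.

reject H₀: no

Row totals [52, 70, 78], col totals [67, 71, 62], n=200
χ² = (14−17.42)²/17.42 + (25−18.46)²/18.46 + (13−16.12)²/16.12 + (30−23.45)²/23.45 + (17−24.85)²/24.85 + (23−21.70)²/21.70 + (23−26.13)²/26.13 + (29−27.69)²/27.69 + (26−24.18)²/24.18 = 8.5534
df = 4
p-value (upper-tail) = 0.07329
At α=0.05: p ≥ α → fail to reject H₀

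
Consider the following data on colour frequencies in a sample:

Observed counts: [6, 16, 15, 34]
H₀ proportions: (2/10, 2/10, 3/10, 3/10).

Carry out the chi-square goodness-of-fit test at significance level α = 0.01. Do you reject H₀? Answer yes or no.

reject H₀: yes

n = 71; E_i = n·p_i = [14.20, 14.20, 21.30, 21.30]
χ² = (6−14.20)²/14.20 + (16−14.20)²/14.20 + (15−21.30)²/21.30 + (34−21.30)²/21.30 = 14.3991
df = 3
p-value (upper-tail) = 0.00241
At α=0.01: p < α → reject H₀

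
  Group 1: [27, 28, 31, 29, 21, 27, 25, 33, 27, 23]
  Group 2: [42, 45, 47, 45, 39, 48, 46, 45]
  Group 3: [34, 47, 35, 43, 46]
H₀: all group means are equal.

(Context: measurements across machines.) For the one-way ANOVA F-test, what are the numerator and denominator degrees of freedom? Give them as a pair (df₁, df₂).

degrees of freedom = [2, 20]

k = 3 groups, N = 23 total
df = (k−1, N−k) = (3−1, 23−3) = (2, 20)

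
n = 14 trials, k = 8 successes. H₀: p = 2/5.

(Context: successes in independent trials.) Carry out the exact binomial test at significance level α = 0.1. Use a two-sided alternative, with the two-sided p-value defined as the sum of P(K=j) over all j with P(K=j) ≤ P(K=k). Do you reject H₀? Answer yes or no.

Exact binomial: n=14, k=8, p₀=2/5=0.4000
P(X=j) = C(n,j)·p₀^j·(1−p₀)^(n−j); p = Σ P(X=j) over j with P(X=j) ≤ P(X=8)
p-value (two-sided) = 0.27445
At α=0.1: p ≥ α → fail to reject H₀

reject H₀: no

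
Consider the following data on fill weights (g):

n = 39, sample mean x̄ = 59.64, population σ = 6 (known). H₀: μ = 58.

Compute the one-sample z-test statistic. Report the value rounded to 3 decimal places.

test statistic = 1.707

SE = σ/√n = 6/√39 = 0.9608
z = (x̄−μ₀)/SE = (59.64−58)/0.9608 = 1.7070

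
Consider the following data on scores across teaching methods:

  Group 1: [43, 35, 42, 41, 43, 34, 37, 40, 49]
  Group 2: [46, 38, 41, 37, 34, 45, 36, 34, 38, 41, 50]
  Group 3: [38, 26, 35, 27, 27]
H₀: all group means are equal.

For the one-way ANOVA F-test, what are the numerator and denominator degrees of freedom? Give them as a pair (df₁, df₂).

degrees of freedom = [2, 22]

k = 3 groups, N = 25 total
df = (k−1, N−k) = (3−1, 25−3) = (2, 22)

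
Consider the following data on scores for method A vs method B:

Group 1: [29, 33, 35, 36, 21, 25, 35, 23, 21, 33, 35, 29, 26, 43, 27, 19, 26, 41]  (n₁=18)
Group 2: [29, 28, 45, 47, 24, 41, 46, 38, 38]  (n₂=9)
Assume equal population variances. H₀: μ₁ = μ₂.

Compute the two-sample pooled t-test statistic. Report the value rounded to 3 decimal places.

test statistic = -2.460

x̄₁=29.833, s₁=6.939, n₁=18
x̄₂=37.333, s₂=8.485, n₂=9
s_p² = [17·6.939² + 8·8.485²]/25 = 55.7800
SE = √(s_p²·(1/18+1/9)) = 3.0490
t = (29.833−37.333)/3.0490 = -2.4598
df = 25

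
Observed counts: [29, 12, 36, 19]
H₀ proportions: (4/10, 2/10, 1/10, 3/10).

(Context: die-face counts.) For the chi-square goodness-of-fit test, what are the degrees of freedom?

df = k − 1 = 4 − 1 = 3

degrees of freedom = 3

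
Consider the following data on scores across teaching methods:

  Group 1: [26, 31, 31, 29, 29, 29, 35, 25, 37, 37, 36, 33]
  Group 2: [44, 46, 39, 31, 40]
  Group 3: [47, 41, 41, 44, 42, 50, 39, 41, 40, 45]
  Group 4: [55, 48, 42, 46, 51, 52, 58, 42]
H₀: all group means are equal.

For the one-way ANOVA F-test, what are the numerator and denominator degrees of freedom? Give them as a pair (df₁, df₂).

k = 4 groups, N = 35 total
df = (k−1, N−k) = (4−1, 35−4) = (3, 31)

degrees of freedom = [3, 31]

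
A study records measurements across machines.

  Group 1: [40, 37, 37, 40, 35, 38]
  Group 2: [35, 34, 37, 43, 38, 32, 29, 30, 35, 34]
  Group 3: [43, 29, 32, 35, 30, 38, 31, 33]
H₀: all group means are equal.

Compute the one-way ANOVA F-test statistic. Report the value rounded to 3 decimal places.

test statistic = 1.909

Group means [37.83, 34.70, 33.88], grand mean 35.208
SSB = Σnᵢ(x̄ᵢ−x̄)² = 58.150; SSW = ΣΣ(x−x̄ᵢ)² = 319.808
MSB = 58.150/2 = 29.0750; MSW = 319.808/21 = 15.2290
F = MSB/MSW = 1.9092
df = (2, 21)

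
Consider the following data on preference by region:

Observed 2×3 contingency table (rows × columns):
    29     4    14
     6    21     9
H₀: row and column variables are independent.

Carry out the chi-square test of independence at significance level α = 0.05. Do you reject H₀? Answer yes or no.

Row totals [47, 36], col totals [35, 25, 23], n=83
χ² = (29−19.82)²/19.82 + (4−14.16)²/14.16 + (14−13.02)²/13.02 + (6−15.18)²/15.18 + (21−10.84)²/10.84 + (9−9.98)²/9.98 = 26.7737
df = 2
p-value (upper-tail) = 0.00000
At α=0.05: p < α → reject H₀

reject H₀: yes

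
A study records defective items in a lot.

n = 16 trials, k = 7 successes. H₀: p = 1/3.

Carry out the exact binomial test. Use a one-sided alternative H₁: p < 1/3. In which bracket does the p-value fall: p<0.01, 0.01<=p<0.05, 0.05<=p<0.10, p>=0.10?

Exact binomial: n=16, k=7, p₀=1/3=0.3333
P(X≤7) from Σ C(n,i)·p₀^i·(1−p₀)^(n−i)
p-value (one-sided, H₁ less) = 0.87350
→ bracket: p>=0.10

p-value bracket: p>=0.10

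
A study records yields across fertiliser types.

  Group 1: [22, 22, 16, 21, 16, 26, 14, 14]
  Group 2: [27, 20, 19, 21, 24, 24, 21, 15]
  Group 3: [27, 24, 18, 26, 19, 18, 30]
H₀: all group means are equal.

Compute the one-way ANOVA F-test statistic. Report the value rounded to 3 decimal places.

Group means [18.88, 21.38, 23.14], grand mean 21.043
SSB = Σnᵢ(x̄ᵢ−x̄)² = 69.349; SSW = ΣΣ(x−x̄ᵢ)² = 373.607
MSB = 69.349/2 = 34.6747; MSW = 373.607/20 = 18.6804
F = MSB/MSW = 1.8562
df = (2, 20)

test statistic = 1.856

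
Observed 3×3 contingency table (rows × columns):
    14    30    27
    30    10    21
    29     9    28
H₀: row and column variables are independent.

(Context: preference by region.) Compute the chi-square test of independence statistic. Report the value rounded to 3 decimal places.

Row totals [71, 61, 66], col totals [73, 49, 76], n=198
χ² = (14−26.18)²/26.18 + (30−17.57)²/17.57 + (27−27.25)²/27.25 + (30−22.49)²/22.49 + (10−15.10)²/15.10 + (21−23.41)²/23.41 + (29−24.33)²/24.33 + (9−16.33)²/16.33 + (28−25.33)²/25.33 = 23.4042
df = 4

test statistic = 23.404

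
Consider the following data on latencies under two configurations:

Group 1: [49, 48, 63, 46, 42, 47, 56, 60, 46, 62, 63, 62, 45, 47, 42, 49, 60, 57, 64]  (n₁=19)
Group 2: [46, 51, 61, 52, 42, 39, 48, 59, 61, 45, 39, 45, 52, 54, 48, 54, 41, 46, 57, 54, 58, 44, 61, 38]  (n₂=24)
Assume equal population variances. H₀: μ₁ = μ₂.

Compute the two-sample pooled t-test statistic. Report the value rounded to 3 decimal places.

test statistic = 1.385

x̄₁=53.053, s₁=7.955, n₁=19
x̄₂=49.792, s₂=7.431, n₂=24
s_p² = [18·7.955² + 23·7.431²]/41 = 58.7538
SE = √(s_p²·(1/19+1/24)) = 2.3538
t = (53.053−49.792)/2.3538 = 1.3854
df = 41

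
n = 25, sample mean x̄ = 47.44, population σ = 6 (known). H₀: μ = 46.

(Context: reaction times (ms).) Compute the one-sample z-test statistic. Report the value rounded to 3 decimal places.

SE = σ/√n = 6/√25 = 1.2000
z = (x̄−μ₀)/SE = (47.44−46)/1.2000 = 1.2000

test statistic = 1.200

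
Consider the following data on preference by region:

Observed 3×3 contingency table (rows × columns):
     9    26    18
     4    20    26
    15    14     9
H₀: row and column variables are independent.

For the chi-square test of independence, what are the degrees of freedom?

degrees of freedom = 4

df = (r−1)(c−1) = (3−1)·(3−1) = 4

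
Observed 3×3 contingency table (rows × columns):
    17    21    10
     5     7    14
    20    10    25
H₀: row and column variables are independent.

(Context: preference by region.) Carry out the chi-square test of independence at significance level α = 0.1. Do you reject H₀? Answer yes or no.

reject H₀: yes

Row totals [48, 26, 55], col totals [42, 38, 49], n=129
χ² = (17−15.63)²/15.63 + (21−14.14)²/14.14 + (10−18.23)²/18.23 + (5−8.47)²/8.47 + (7−7.66)²/7.66 + (14−9.88)²/9.88 + (20−17.91)²/17.91 + (10−16.20)²/16.20 + (25−20.89)²/20.89 = 13.7900
df = 4
p-value (upper-tail) = 0.00800
At α=0.1: p < α → reject H₀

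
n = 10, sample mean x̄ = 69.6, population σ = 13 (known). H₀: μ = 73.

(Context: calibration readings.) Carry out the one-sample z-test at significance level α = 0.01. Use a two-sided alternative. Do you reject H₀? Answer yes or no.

reject H₀: no

SE = σ/√n = 13/√10 = 4.1110
z = (x̄−μ₀)/SE = (69.6−73)/4.1110 = -0.8271
p-value (two-sided) = 0.40820
At α=0.01: p ≥ α → fail to reject H₀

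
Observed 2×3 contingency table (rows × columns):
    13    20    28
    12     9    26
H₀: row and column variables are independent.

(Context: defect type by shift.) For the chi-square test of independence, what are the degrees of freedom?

df = (r−1)(c−1) = (2−1)·(3−1) = 2

degrees of freedom = 2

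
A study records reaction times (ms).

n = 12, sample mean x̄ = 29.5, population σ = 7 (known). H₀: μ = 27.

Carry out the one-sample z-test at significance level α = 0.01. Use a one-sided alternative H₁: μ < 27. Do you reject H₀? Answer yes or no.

SE = σ/√n = 7/√12 = 2.0207
z = (x̄−μ₀)/SE = (29.5−27)/2.0207 = 1.2372
p-value (one-sided, H₁ less) = 0.89199
At α=0.01: p ≥ α → fail to reject H₀

reject H₀: no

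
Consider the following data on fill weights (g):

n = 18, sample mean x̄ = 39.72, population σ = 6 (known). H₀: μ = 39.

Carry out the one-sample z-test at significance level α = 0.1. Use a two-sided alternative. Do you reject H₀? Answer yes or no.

reject H₀: no

SE = σ/√n = 6/√18 = 1.4142
z = (x̄−μ₀)/SE = (39.72−39)/1.4142 = 0.5091
p-value (two-sided) = 0.61067
At α=0.1: p ≥ α → fail to reject H₀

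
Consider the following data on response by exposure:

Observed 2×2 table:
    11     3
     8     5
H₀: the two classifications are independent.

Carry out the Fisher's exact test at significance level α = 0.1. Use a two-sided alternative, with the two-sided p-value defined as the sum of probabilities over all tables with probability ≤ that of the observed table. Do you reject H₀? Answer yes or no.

Margins: r₁=14, r₂=13, c₁=19, c₂=8, n=27
p_obs = C(14,11)·C(13,8)/C(27,19); sum pmf over tables with pmf ≤ p_obs
p-value (two-sided) = 0.41971
At α=0.1: p ≥ α → fail to reject H₀

reject H₀: no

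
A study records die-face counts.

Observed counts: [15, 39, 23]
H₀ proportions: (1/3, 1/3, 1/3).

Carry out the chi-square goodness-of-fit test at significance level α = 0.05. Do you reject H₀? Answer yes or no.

n = 77; E_i = n·p_i = [25.67, 25.67, 25.67]
χ² = (15−25.67)²/25.67 + (39−25.67)²/25.67 + (23−25.67)²/25.67 = 11.6364
df = 2
p-value (upper-tail) = 0.00297
At α=0.05: p < α → reject H₀

reject H₀: yes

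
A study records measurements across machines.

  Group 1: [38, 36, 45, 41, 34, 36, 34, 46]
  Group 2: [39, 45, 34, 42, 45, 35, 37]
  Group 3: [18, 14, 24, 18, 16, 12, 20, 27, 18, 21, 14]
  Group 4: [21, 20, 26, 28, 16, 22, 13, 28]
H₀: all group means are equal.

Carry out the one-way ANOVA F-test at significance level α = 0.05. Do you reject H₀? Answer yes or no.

Group means [38.75, 39.57, 18.36, 21.75], grand mean 28.324
SSB = Σnᵢ(x̄ᵢ−x̄)² = 3192.181; SSW = ΣΣ(x−x̄ᵢ)² = 691.260
MSB = 3192.181/3 = 1064.0605; MSW = 691.260/30 = 23.0420
F = MSB/MSW = 46.1792
df = (3, 30)
p-value (upper-tail) = 0.00000
At α=0.05: p < α → reject H₀

reject H₀: yes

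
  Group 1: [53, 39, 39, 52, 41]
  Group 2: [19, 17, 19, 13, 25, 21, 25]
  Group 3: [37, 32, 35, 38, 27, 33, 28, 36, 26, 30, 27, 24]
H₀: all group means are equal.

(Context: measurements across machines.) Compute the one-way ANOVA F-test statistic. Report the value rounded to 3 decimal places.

Group means [44.80, 19.86, 31.08], grand mean 30.667
SSB = Σnᵢ(x̄ᵢ−x̄)² = 1818.760; SSW = ΣΣ(x−x̄ᵢ)² = 558.574
MSB = 1818.760/2 = 909.3798; MSW = 558.574/21 = 26.5988
F = MSB/MSW = 34.1888
df = (2, 21)

test statistic = 34.189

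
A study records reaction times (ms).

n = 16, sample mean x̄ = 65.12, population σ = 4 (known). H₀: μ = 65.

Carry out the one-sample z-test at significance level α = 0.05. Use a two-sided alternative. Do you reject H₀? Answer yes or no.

reject H₀: no

SE = σ/√n = 4/√16 = 1.0000
z = (x̄−μ₀)/SE = (65.12−65)/1.0000 = 0.1200
p-value (two-sided) = 0.90448
At α=0.05: p ≥ α → fail to reject H₀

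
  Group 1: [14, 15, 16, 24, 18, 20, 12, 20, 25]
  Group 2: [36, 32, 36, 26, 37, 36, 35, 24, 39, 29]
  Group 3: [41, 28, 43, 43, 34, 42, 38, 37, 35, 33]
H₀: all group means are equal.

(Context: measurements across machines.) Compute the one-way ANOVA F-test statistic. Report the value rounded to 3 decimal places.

Group means [18.22, 33.00, 37.40], grand mean 29.931
SSB = Σnᵢ(x̄ᵢ−x̄)² = 1885.907; SSW = ΣΣ(x−x̄ᵢ)² = 609.956
MSB = 1885.907/2 = 942.9533; MSW = 609.956/26 = 23.4598
F = MSB/MSW = 40.1944
df = (2, 26)

test statistic = 40.194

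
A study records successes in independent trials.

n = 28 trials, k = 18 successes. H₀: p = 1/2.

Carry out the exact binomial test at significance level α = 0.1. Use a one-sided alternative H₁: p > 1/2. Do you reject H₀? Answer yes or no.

reject H₀: yes

Exact binomial: n=28, k=18, p₀=1/2=0.5000
P(X≥18) from Σ C(n,i)·p₀^i·(1−p₀)^(n−i)
p-value (one-sided, H₁ greater) = 0.09247
At α=0.1: p < α → reject H₀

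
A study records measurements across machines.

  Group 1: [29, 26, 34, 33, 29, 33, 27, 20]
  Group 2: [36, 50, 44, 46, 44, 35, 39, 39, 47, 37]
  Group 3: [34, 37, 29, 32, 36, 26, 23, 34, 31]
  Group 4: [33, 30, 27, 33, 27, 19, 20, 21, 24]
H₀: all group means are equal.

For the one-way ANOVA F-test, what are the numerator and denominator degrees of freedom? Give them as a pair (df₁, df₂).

degrees of freedom = [3, 32]

k = 4 groups, N = 36 total
df = (k−1, N−k) = (4−1, 36−4) = (3, 32)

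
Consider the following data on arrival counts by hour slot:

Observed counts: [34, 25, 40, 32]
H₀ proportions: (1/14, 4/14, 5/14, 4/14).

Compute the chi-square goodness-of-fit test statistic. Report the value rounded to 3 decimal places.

test statistic = 70.798

n = 131; E_i = n·p_i = [9.36, 37.43, 46.79, 37.43]
χ² = (34−9.36)²/9.36 + (25−37.43)²/37.43 + (40−46.79)²/46.79 + (32−37.43)²/37.43 = 70.7977
df = 3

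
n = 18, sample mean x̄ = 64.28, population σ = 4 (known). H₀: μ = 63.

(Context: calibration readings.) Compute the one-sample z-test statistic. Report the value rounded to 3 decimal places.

SE = σ/√n = 4/√18 = 0.9428
z = (x̄−μ₀)/SE = (64.28−63)/0.9428 = 1.3576

test statistic = 1.358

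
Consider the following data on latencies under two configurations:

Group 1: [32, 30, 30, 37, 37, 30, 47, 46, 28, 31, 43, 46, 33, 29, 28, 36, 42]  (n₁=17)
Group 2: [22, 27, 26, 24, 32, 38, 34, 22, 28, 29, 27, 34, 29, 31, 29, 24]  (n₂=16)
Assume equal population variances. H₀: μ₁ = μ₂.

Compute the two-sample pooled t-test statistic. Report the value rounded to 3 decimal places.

x̄₁=35.588, s₁=6.801, n₁=17
x̄₂=28.500, s₂=4.517, n₂=16
s_p² = [16·6.801² + 15·4.517²]/31 = 33.7457
SE = √(s_p²·(1/17+1/16)) = 2.0234
t = (35.588−28.500)/2.0234 = 3.5031
df = 31

test statistic = 3.503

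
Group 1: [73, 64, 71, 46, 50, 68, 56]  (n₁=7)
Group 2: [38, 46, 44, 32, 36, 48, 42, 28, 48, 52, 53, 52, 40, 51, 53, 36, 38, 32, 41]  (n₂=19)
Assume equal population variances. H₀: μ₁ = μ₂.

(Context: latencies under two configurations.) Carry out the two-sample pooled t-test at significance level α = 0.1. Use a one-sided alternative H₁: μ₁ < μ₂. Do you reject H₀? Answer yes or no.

reject H₀: no

x̄₁=61.143, s₁=10.590, n₁=7
x̄₂=42.632, s₂=7.861, n₂=19
s_p² = [6·10.590² + 18·7.861²]/24 = 74.3866
SE = √(s_p²·(1/7+1/19)) = 3.8134
t = (61.143−42.632)/3.8134 = 4.8543
df = 24
p-value (one-sided, H₁ less) = 0.99997
At α=0.1: p ≥ α → fail to reject H₀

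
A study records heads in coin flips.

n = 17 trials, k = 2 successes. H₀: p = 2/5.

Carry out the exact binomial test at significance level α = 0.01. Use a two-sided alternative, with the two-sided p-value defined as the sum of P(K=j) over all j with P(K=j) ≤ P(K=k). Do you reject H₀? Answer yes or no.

reject H₀: no

Exact binomial: n=17, k=2, p₀=2/5=0.4000
P(X=j) = C(n,j)·p₀^j·(1−p₀)^(n−j); p = Σ P(X=j) over j with P(X=j) ≤ P(X=2)
p-value (two-sided) = 0.02291
At α=0.01: p ≥ α → fail to reject H₀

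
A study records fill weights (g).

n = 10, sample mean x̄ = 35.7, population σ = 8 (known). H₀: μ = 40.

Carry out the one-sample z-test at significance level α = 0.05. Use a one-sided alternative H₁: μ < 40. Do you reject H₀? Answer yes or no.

SE = σ/√n = 8/√10 = 2.5298
z = (x̄−μ₀)/SE = (35.7−40)/2.5298 = -1.6997
p-value (one-sided, H₁ less) = 0.04459
At α=0.05: p < α → reject H₀

reject H₀: yes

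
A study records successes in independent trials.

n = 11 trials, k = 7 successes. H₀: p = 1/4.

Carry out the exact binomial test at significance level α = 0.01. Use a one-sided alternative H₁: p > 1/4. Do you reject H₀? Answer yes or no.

Exact binomial: n=11, k=7, p₀=1/4=0.2500
P(X≥7) from Σ C(n,i)·p₀^i·(1−p₀)^(n−i)
p-value (one-sided, H₁ greater) = 0.00756
At α=0.01: p < α → reject H₀

reject H₀: yes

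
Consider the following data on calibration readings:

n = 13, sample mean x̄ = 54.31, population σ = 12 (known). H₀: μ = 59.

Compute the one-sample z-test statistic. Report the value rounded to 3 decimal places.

SE = σ/√n = 12/√13 = 3.3282
z = (x̄−μ₀)/SE = (54.31−59)/3.3282 = -1.4092

test statistic = -1.409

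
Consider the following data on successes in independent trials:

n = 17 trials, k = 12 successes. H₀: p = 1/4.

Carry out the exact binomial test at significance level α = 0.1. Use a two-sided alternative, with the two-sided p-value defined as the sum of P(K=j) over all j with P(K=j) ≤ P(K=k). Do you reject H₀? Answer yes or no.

Exact binomial: n=17, k=12, p₀=1/4=0.2500
P(X=j) = C(n,j)·p₀^j·(1−p₀)^(n−j); p = Σ P(X=j) over j with P(X=j) ≤ P(X=12)
p-value (two-sided) = 0.00010
At α=0.1: p < α → reject H₀

reject H₀: yes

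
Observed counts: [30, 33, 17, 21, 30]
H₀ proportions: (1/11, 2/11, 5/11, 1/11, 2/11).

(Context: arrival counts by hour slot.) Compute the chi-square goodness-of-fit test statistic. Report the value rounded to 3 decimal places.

test statistic = 69.964

n = 131; E_i = n·p_i = [11.91, 23.82, 59.55, 11.91, 23.82]
χ² = (30−11.91)²/11.91 + (33−23.82)²/23.82 + (17−59.55)²/59.55 + (21−11.91)²/11.91 + (30−23.82)²/23.82 = 69.9641
df = 4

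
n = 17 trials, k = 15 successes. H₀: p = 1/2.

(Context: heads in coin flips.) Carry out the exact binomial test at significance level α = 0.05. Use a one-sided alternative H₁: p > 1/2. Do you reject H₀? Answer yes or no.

reject H₀: yes

Exact binomial: n=17, k=15, p₀=1/2=0.5000
P(X≥15) from Σ C(n,i)·p₀^i·(1−p₀)^(n−i)
p-value (one-sided, H₁ greater) = 0.00117
At α=0.05: p < α → reject H₀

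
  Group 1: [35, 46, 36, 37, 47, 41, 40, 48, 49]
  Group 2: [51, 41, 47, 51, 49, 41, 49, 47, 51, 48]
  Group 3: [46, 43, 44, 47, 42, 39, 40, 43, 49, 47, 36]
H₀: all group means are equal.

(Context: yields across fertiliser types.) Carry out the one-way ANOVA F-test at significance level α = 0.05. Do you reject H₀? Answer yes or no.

reject H₀: yes

Group means [42.11, 47.50, 43.27], grand mean 44.333
SSB = Σnᵢ(x̄ᵢ−x̄)² = 157.096; SSW = ΣΣ(x−x̄ᵢ)² = 519.571
MSB = 157.096/2 = 78.5480; MSW = 519.571/27 = 19.2434
F = MSB/MSW = 4.0818
df = (2, 27)
p-value (upper-tail) = 0.02826
At α=0.05: p < α → reject H₀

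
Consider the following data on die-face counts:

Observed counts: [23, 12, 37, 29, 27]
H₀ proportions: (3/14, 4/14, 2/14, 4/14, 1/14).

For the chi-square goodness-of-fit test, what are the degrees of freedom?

degrees of freedom = 4

df = k − 1 = 5 − 1 = 4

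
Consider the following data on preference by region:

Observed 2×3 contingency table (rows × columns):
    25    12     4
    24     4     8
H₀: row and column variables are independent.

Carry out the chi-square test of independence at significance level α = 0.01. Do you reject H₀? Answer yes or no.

Row totals [41, 36], col totals [49, 16, 12], n=77
χ² = (25−26.09)²/26.09 + (12−8.52)²/8.52 + (4−6.39)²/6.39 + (24−22.91)²/22.91 + (4−7.48)²/7.48 + (8−5.61)²/5.61 = 5.0504
df = 2
p-value (upper-tail) = 0.08004
At α=0.01: p ≥ α → fail to reject H₀

reject H₀: no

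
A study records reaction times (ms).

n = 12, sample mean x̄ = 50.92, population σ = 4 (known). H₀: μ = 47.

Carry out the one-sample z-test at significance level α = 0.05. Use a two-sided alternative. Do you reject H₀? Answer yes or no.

SE = σ/√n = 4/√12 = 1.1547
z = (x̄−μ₀)/SE = (50.92−47)/1.1547 = 3.3948
p-value (two-sided) = 0.00069
At α=0.05: p < α → reject H₀

reject H₀: yes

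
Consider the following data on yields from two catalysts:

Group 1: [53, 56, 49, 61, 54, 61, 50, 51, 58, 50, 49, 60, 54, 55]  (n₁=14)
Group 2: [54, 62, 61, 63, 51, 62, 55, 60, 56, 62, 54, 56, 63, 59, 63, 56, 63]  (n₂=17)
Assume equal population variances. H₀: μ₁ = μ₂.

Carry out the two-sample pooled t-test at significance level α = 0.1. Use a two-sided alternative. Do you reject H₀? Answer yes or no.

x̄₁=54.357, s₁=4.343, n₁=14
x̄₂=58.824, s₂=3.972, n₂=17
s_p² = [13·4.343² + 16·3.972²]/29 = 17.1615
SE = √(s_p²·(1/14+1/17)) = 1.4951
t = (54.357−58.824)/1.4951 = -2.9873
df = 29
p-value (two-sided) = 0.00568
At α=0.1: p < α → reject H₀

reject H₀: yes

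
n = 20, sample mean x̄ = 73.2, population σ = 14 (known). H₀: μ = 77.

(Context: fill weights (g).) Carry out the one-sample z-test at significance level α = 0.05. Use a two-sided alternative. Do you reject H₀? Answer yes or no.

SE = σ/√n = 14/√20 = 3.1305
z = (x̄−μ₀)/SE = (73.2−77)/3.1305 = -1.2139
p-value (two-sided) = 0.22480
At α=0.05: p ≥ α → fail to reject H₀

reject H₀: no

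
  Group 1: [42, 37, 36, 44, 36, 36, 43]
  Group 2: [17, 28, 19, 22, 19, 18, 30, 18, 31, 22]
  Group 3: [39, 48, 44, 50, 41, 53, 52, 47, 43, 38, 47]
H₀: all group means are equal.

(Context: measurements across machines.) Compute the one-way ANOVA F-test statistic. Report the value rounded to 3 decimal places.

Group means [39.14, 22.40, 45.64], grand mean 35.714
SSB = Σnᵢ(x̄ᵢ−x̄)² = 2937.912; SSW = ΣΣ(x−x̄ᵢ)² = 591.803
MSB = 2937.912/2 = 1468.9558; MSW = 591.803/25 = 23.6721
F = MSB/MSW = 62.0543
df = (2, 25)

test statistic = 62.054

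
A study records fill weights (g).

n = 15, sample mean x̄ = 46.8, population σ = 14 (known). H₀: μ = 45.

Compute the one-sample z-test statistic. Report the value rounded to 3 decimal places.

SE = σ/√n = 14/√15 = 3.6148
z = (x̄−μ₀)/SE = (46.8−45)/3.6148 = 0.4980

test statistic = 0.498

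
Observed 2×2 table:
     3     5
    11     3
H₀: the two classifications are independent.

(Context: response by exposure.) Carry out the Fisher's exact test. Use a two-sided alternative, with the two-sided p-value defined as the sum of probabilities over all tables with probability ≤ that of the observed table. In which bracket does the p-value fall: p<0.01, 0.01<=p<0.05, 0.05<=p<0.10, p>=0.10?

p-value bracket: 0.05<=p<0.10

Margins: r₁=8, r₂=14, c₁=14, c₂=8, n=22
p_obs = C(8,3)·C(14,11)/C(22,14); sum pmf over tables with pmf ≤ p_obs
p-value (two-sided) = 0.08146
→ bracket: 0.05<=p<0.10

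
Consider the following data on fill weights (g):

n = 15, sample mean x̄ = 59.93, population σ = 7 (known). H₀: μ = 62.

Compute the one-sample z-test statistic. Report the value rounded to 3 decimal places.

SE = σ/√n = 7/√15 = 1.8074
z = (x̄−μ₀)/SE = (59.93−62)/1.8074 = -1.1453

test statistic = -1.145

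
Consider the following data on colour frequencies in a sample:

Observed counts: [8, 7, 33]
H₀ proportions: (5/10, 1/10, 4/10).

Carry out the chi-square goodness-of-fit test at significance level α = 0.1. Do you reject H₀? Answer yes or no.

reject H₀: yes

n = 48; E_i = n·p_i = [24.00, 4.80, 19.20]
χ² = (8−24.00)²/24.00 + (7−4.80)²/4.80 + (33−19.20)²/19.20 = 21.5937
df = 2
p-value (upper-tail) = 0.00002
At α=0.1: p < α → reject H₀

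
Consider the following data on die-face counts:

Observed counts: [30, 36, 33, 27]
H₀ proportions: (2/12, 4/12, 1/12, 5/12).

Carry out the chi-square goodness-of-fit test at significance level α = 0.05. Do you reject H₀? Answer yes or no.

reject H₀: yes

n = 126; E_i = n·p_i = [21.00, 42.00, 10.50, 52.50]
χ² = (30−21.00)²/21.00 + (36−42.00)²/42.00 + (33−10.50)²/10.50 + (27−52.50)²/52.50 = 65.3143
df = 3
p-value (upper-tail) = 0.00000
At α=0.05: p < α → reject H₀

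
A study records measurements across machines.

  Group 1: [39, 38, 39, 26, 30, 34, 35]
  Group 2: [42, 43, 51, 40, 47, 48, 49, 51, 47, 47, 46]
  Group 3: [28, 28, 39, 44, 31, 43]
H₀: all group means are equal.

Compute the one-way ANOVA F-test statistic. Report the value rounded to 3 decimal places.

Group means [34.43, 46.45, 35.50], grand mean 40.208
SSB = Σnᵢ(x̄ᵢ−x̄)² = 796.017; SSW = ΣΣ(x−x̄ᵢ)² = 543.942
MSB = 796.017/2 = 398.0084; MSW = 543.942/21 = 25.9020
F = MSB/MSW = 15.3659
df = (2, 21)

test statistic = 15.366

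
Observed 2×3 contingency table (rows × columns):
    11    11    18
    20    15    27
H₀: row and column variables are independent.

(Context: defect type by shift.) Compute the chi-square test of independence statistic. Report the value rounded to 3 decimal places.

Row totals [40, 62], col totals [31, 26, 45], n=102
χ² = (11−12.16)²/12.16 + (11−10.20)²/10.20 + (18−17.65)²/17.65 + (20−18.84)²/18.84 + (15−15.80)²/15.80 + (27−27.35)²/27.35 = 0.2970
df = 2

test statistic = 0.297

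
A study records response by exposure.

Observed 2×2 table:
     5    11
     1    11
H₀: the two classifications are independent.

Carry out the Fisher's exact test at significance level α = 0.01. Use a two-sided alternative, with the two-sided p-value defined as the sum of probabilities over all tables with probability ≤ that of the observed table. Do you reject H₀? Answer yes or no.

Margins: r₁=16, r₂=12, c₁=6, c₂=22, n=28
p_obs = C(16,5)·C(12,1)/C(28,6); sum pmf over tables with pmf ≤ p_obs
p-value (two-sided) = 0.19648
At α=0.01: p ≥ α → fail to reject H₀

reject H₀: no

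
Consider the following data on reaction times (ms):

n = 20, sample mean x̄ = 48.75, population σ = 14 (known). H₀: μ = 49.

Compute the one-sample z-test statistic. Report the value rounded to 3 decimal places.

test statistic = -0.080

SE = σ/√n = 14/√20 = 3.1305
z = (x̄−μ₀)/SE = (48.75−49)/3.1305 = -0.0799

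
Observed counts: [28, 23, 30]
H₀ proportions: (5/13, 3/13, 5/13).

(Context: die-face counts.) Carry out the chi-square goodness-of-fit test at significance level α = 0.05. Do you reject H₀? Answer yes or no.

reject H₀: no

n = 81; E_i = n·p_i = [31.15, 18.69, 31.15]
χ² = (28−31.15)²/31.15 + (23−18.69)²/18.69 + (30−31.15)²/31.15 = 1.3547
df = 2
p-value (upper-tail) = 0.50795
At α=0.05: p ≥ α → fail to reject H₀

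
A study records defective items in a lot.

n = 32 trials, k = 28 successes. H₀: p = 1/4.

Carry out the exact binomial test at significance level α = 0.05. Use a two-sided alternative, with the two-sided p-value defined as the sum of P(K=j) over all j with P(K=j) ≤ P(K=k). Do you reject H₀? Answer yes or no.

Exact binomial: n=32, k=28, p₀=1/4=0.2500
P(X=j) = C(n,j)·p₀^j·(1−p₀)^(n−j); p = Σ P(X=j) over j with P(X=j) ≤ P(X=28)
p-value (two-sided) = 0.00000
At α=0.05: p < α → reject H₀

reject H₀: yes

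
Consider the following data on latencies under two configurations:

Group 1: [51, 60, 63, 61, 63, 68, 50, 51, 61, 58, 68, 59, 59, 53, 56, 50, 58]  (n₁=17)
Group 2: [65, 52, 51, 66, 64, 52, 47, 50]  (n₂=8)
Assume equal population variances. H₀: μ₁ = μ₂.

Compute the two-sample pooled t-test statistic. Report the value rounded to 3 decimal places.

x̄₁=58.176, s₁=5.747, n₁=17
x̄₂=55.875, s₂=7.736, n₂=8
s_p² = [16·5.747² + 7·7.736²]/23 = 41.1889
SE = √(s_p²·(1/17+1/8)) = 2.7516
t = (58.176−55.875)/2.7516 = 0.8364
df = 23

test statistic = 0.836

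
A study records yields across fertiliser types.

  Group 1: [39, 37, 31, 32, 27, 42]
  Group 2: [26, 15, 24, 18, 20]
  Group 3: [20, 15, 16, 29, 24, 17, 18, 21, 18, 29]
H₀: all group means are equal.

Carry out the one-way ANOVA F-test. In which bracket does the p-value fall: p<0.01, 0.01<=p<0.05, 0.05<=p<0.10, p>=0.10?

Group means [34.67, 20.60, 20.70], grand mean 24.667
SSB = Σnᵢ(x̄ᵢ−x̄)² = 840.033; SSW = ΣΣ(x−x̄ᵢ)² = 468.633
MSB = 840.033/2 = 420.0167; MSW = 468.633/18 = 26.0352
F = MSB/MSW = 16.1327
df = (2, 18)
p-value (upper-tail) = 0.00010
→ bracket: p<0.01

p-value bracket: p<0.01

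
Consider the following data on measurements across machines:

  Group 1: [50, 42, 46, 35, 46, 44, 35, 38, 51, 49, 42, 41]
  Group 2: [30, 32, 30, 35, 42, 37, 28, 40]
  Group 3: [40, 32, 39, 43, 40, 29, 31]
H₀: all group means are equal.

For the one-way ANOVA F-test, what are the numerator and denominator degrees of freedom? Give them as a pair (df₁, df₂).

k = 3 groups, N = 27 total
df = (k−1, N−k) = (3−1, 27−3) = (2, 24)

degrees of freedom = [2, 24]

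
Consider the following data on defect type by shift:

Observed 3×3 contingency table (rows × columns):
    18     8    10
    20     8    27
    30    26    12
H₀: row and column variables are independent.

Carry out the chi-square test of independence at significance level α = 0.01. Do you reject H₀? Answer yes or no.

reject H₀: yes

Row totals [36, 55, 68], col totals [68, 42, 49], n=159
χ² = (18−15.40)²/15.40 + (8−9.51)²/9.51 + (10−11.09)²/11.09 + (20−23.52)²/23.52 + (8−14.53)²/14.53 + (27−16.95)²/16.95 + (30−29.08)²/29.08 + (26−17.96)²/17.96 + (12−20.96)²/20.96 = 17.6613
df = 4
p-value (upper-tail) = 0.00144
At α=0.01: p < α → reject H₀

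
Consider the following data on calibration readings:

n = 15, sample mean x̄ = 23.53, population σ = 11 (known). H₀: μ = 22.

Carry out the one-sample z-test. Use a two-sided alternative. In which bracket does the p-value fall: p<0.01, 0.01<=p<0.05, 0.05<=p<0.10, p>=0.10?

SE = σ/√n = 11/√15 = 2.8402
z = (x̄−μ₀)/SE = (23.53−22)/2.8402 = 0.5387
p-value (two-sided) = 0.59010
→ bracket: p>=0.10

p-value bracket: p>=0.10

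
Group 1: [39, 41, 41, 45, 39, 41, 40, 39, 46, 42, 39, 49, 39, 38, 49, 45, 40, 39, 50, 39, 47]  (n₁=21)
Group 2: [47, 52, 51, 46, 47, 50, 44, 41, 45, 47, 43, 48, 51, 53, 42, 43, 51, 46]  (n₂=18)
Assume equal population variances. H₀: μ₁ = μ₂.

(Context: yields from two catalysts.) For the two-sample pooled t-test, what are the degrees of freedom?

df = n₁ + n₂ − 2 = 21 + 18 − 2 = 37

degrees of freedom = 37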